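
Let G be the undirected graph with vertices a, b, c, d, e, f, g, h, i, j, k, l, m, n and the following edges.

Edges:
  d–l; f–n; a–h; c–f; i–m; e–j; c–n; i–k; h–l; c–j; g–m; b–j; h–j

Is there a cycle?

DFS, tracking each vertex's parent; an edge to a visited non-parent vertex closes a cycle.
Start from k:
visit k (parent –)
  visit i (parent k)
    i–k: parent, skip
    visit m (parent i)
      visit g (parent m)
        g–m: parent, skip
      m–i: parent, skip
visit a (parent –)
  visit h (parent a)
    visit l (parent h)
      visit d (parent l)
        d–l: parent, skip
      l–h: parent, skip
    visit j (parent h)
      visit e (parent j)
        e–j: parent, skip
      visit c (parent j)
        c–j: parent, skip
        visit n (parent c)
          visit f (parent n)
            f–c: c visited and ≠ parent → cycle
Cycle: c – n – f – c.

Yes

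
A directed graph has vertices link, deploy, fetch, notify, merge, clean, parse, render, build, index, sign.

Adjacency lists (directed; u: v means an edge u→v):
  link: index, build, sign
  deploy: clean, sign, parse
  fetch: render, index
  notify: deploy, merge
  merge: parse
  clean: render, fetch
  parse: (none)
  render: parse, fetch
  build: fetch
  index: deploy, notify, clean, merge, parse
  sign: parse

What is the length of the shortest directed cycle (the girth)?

For each vertex v, BFS finds the shortest path from v back to v.
The shortest such closed walk is fetch → render → fetch, length 2.

2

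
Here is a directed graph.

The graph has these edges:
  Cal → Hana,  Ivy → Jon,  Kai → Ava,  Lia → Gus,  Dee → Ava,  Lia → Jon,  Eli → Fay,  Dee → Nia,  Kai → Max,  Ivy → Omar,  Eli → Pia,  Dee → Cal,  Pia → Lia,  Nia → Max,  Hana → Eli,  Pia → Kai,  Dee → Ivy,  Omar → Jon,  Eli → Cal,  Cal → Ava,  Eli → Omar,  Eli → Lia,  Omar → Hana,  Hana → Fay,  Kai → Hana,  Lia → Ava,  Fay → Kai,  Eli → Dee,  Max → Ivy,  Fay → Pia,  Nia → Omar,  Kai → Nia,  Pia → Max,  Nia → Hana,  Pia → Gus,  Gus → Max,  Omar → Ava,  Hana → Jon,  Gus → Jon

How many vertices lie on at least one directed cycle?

A vertex is on a directed cycle iff it belongs to a strongly connected component of size ≥ 2 (or has a self-loop).
The vertices on cycles are {Cal, Dee, Eli, Fay, Gus, Ivy, Kai, Lia, Max, Nia, Pia, Hana, Omar} — 13 in total.

13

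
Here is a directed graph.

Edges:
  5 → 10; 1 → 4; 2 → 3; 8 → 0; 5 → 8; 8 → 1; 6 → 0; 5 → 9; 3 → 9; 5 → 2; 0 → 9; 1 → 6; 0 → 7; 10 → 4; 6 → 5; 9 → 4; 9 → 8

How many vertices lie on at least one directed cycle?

8

A vertex is on a directed cycle iff it belongs to a strongly connected component of size ≥ 2 (or has a self-loop).
The vertices on cycles are {0, 1, 2, 3, 5, 6, 8, 9} — 8 in total.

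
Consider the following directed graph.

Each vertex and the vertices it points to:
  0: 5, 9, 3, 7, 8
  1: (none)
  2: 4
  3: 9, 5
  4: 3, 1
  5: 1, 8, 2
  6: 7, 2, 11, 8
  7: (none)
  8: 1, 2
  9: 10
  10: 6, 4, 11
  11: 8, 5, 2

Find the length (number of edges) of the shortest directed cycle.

For each vertex v, BFS finds the shortest path from v back to v.
The shortest such closed walk is 9 → 10 → 4 → 3 → 9, length 4.

4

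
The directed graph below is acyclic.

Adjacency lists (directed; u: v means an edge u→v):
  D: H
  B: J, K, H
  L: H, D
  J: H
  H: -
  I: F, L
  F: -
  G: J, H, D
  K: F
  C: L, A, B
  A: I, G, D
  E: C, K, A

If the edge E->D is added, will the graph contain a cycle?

No

Adding E→D creates a cycle iff D can already reach E.
Explore from D: no path reaches E. The graph stays acyclic.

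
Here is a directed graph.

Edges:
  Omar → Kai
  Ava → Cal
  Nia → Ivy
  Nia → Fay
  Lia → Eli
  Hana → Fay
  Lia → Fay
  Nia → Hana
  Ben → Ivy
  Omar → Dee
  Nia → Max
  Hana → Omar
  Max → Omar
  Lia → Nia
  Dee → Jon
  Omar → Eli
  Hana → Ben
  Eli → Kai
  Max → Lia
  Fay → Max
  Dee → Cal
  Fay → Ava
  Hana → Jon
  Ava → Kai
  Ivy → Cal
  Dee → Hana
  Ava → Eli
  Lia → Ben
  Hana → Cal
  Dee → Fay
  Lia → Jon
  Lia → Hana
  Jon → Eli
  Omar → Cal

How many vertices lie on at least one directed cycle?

7

A vertex is on a directed cycle iff it belongs to a strongly connected component of size ≥ 2 (or has a self-loop).
The vertices on cycles are {Dee, Fay, Lia, Max, Nia, Hana, Omar} — 7 in total.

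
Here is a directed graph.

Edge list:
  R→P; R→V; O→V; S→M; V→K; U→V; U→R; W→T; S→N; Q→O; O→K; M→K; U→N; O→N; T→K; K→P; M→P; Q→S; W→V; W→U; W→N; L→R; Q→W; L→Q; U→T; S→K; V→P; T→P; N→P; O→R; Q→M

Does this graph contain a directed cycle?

No

DFS with white/gray/black marking, starting from V:
V gray
  P gray
  P black
  K gray
    K→P: P black — skip
  K black
V black
L gray
  Q gray
    O gray
      R gray
        R→P: P black — skip
        R→V: V black — skip
      R black
      N gray
        N→P: P black — skip
      N black
      O→K: K black — skip
      O→V: V black — skip
    O black
    W gray
      T gray
        T→K: K black — skip
        T→P: P black — skip
      T black
      W→N: N black — skip
      W→V: V black — skip
      U gray
        U→T: T black — skip
        U→R: R black — skip
        U→N: N black — skip
        U→V: V black — skip
      U black
    W black
    S gray
      M gray
        M→P: P black — skip
        M→K: K black — skip
      M black
      S→N: N black — skip
      S→K: K black — skip
    S black
    Q→M: M black — skip
  Q black
  L→R: R black — skip
L black
Every edge goes to a white or black vertex — no back edge, so the graph is acyclic.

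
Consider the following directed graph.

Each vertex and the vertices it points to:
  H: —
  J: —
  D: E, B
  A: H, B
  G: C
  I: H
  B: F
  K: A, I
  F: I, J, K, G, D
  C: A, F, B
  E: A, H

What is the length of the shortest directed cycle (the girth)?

3

For each vertex v, BFS finds the shortest path from v back to v.
The shortest such closed walk is D → B → F → D, length 3.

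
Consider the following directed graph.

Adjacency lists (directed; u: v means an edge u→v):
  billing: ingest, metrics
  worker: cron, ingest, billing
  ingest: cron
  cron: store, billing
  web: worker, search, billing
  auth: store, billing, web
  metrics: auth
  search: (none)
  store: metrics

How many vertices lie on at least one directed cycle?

A vertex is on a directed cycle iff it belongs to a strongly connected component of size ≥ 2 (or has a self-loop).
The vertices on cycles are {web, auth, cron, store, ingest, worker, billing, metrics} — 8 in total.

8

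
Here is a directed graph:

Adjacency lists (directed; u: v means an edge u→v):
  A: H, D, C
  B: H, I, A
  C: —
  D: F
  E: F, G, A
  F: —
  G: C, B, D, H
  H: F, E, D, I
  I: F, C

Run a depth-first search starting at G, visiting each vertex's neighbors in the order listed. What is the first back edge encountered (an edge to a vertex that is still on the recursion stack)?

DFS from G (visiting each vertex's neighbors in the order listed); mark gray on enter, black on exit:
G gray
  C gray
  C black
  B gray
    H gray
      F gray
      F black
      E gray
        E→F: F black — skip
        E→G: G is gray → back edge
First back edge: E → G.

E->G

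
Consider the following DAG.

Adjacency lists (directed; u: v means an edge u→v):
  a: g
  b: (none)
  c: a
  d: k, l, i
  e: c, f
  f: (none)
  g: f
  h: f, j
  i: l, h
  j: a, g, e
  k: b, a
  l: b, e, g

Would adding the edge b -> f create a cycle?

Adding b→f creates a cycle iff f can already reach b.
Explore from f: no path reaches b. The graph stays acyclic.

No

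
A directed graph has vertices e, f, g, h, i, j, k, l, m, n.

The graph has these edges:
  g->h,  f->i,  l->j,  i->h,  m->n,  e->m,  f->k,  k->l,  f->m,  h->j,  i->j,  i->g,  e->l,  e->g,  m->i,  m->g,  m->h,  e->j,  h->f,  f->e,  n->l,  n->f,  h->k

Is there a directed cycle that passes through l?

l lies on a cycle iff there is a path from l back to itself.
Exploring from l, it never reaches itself; equivalently, its strongly connected component is a singleton.

No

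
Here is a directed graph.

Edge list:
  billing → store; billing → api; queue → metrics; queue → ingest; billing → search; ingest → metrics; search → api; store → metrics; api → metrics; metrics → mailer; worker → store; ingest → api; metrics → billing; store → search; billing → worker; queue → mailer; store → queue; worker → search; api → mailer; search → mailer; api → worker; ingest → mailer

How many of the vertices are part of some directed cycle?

A vertex is on a directed cycle iff it belongs to a strongly connected component of size ≥ 2 (or has a self-loop).
The vertices on cycles are {api, queue, store, ingest, search, worker, billing, metrics} — 8 in total.

8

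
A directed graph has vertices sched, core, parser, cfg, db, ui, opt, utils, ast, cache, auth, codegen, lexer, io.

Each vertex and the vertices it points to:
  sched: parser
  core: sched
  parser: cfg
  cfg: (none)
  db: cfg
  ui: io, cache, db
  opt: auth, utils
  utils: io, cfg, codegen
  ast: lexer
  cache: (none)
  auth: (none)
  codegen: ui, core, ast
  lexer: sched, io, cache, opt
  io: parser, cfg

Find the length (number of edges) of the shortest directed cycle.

5

For each vertex v, BFS finds the shortest path from v back to v.
The shortest such closed walk is lexer → opt → utils → codegen → ast → lexer, length 5.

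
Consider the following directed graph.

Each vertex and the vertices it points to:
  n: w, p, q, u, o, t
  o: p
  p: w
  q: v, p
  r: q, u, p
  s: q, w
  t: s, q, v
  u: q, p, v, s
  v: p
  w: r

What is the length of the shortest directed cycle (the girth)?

For each vertex v, BFS finds the shortest path from v back to v.
The shortest such closed walk is w → r → p → w, length 3.

3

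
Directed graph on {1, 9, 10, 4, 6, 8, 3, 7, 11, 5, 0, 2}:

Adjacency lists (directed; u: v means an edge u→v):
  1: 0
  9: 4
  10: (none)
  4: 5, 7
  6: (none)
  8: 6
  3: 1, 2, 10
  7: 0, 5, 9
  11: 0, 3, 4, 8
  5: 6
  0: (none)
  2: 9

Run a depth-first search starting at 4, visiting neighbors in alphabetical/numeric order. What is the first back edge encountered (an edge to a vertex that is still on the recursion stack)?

DFS from 4 (visiting neighbors in alphabetical/numeric order); mark gray on enter, black on exit:
4 gray
  5 gray
    6 gray
    6 black
  5 black
  7 gray
    0 gray
    0 black
    7→5: 5 black — skip
    9 gray
      9→4: 4 is gray → back edge
First back edge: 9 → 4.

9->4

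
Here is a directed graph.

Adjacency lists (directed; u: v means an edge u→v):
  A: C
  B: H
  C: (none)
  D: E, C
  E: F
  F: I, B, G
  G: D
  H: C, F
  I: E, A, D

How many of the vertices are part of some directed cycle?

7

A vertex is on a directed cycle iff it belongs to a strongly connected component of size ≥ 2 (or has a self-loop).
The vertices on cycles are {B, D, E, F, G, H, I} — 7 in total.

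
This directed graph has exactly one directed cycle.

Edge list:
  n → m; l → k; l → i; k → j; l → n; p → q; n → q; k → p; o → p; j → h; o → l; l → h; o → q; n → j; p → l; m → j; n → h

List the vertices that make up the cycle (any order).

k, l, p

DFS with gray/black marking from l:
l gray
  k gray
    p gray
      p→l: l is gray → back edge
Back edge closes the cycle l → k → p → l; its vertices are {k, l, p}.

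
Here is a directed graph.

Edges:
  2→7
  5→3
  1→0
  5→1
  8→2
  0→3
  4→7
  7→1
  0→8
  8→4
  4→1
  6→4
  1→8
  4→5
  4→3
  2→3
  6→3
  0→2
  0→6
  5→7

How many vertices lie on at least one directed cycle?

8

A vertex is on a directed cycle iff it belongs to a strongly connected component of size ≥ 2 (or has a self-loop).
The vertices on cycles are {0, 1, 2, 4, 5, 6, 7, 8} — 8 in total.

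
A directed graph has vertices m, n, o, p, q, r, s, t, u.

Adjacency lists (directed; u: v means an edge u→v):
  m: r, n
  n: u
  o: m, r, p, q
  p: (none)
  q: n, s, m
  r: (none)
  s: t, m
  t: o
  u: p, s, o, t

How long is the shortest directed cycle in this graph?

4

For each vertex v, BFS finds the shortest path from v back to v.
The shortest such closed walk is u → o → m → n → u, length 4.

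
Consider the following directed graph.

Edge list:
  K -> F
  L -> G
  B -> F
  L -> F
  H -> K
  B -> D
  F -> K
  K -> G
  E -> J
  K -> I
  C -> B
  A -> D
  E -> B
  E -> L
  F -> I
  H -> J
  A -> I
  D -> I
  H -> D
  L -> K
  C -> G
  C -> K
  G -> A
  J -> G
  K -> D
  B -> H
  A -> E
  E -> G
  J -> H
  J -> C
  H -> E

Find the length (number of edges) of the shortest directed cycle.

2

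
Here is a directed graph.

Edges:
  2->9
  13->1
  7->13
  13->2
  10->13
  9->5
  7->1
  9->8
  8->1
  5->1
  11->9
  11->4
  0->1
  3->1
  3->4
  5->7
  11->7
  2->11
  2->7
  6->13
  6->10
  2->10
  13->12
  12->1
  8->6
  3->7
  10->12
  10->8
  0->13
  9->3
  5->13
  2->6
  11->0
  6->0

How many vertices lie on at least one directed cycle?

11

A vertex is on a directed cycle iff it belongs to a strongly connected component of size ≥ 2 (or has a self-loop).
The vertices on cycles are {0, 2, 3, 5, 6, 7, 8, 9, 10, 11, 13} — 11 in total.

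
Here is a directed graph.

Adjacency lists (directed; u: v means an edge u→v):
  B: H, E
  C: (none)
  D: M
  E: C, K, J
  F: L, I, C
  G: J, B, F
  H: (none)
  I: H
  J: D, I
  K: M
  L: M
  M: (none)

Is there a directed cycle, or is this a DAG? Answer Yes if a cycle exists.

No

DFS with white/gray/black marking, starting from J:
J gray
  D gray
    M gray
    M black
  D black
  I gray
    H gray
    H black
  I black
J black
B gray
  B→H: H black — skip
  E gray
    C gray
    C black
    K gray
      K→M: M black — skip
    K black
    E→J: J black — skip
  E black
B black
F gray
  L gray
    L→M: M black — skip
  L black
  F→I: I black — skip
  F→C: C black — skip
F black
G gray
  G→J: J black — skip
  G→B: B black — skip
  G→F: F black — skip
G black
Every edge goes to a white or black vertex — no back edge, so the graph is acyclic.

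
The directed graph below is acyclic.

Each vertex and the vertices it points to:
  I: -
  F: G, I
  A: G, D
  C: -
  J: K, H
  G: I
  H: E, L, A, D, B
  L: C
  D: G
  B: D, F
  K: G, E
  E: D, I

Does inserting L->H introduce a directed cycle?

Yes

Adding L→H creates a cycle iff H can already reach L.
Path from H: H → L.
So H → … → L → H is a cycle.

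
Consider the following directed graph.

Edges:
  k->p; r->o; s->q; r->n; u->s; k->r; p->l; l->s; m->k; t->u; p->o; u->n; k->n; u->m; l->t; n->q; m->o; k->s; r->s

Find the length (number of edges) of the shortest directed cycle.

For each vertex v, BFS finds the shortest path from v back to v.
The shortest such closed walk is t → u → m → k → p → l → t, length 6.

6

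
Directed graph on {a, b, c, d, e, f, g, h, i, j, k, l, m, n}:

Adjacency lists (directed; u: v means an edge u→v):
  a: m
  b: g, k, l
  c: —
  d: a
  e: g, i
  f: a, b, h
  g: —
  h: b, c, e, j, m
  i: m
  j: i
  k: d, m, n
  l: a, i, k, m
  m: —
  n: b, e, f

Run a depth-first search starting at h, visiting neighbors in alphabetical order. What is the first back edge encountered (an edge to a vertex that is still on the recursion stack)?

n->b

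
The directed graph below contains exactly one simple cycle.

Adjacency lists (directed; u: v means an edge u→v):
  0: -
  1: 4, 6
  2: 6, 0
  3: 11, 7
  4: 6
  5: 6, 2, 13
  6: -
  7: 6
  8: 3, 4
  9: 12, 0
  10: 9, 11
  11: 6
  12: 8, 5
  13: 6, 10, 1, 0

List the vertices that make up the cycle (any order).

5, 9, 10, 12, 13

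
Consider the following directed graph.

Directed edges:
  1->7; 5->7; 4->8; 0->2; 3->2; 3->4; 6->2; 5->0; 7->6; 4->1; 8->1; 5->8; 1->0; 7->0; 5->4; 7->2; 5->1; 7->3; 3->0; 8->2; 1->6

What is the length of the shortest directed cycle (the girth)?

For each vertex v, BFS finds the shortest path from v back to v.
The shortest such closed walk is 4 → 1 → 7 → 3 → 4, length 4.

4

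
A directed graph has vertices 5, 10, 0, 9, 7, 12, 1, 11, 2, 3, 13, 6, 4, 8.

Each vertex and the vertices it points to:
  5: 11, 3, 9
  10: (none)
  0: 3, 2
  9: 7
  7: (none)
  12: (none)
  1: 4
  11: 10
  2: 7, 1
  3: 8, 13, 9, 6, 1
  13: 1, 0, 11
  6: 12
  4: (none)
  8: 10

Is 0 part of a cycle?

Yes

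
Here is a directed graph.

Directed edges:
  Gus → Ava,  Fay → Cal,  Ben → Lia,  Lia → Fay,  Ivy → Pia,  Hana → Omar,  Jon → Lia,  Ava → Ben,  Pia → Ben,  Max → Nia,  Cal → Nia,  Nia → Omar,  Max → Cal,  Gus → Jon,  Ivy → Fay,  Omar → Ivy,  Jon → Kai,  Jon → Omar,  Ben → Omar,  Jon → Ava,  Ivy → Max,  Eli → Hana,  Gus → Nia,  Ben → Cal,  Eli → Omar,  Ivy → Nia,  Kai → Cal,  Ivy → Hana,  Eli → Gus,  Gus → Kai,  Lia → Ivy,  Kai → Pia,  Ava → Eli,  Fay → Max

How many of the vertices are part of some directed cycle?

A vertex is on a directed cycle iff it belongs to a strongly connected component of size ≥ 2 (or has a self-loop).
The vertices on cycles are {Ava, Ben, Cal, Eli, Fay, Gus, Ivy, Jon, Lia, Max, Nia, Pia, Hana, Omar} — 14 in total.

14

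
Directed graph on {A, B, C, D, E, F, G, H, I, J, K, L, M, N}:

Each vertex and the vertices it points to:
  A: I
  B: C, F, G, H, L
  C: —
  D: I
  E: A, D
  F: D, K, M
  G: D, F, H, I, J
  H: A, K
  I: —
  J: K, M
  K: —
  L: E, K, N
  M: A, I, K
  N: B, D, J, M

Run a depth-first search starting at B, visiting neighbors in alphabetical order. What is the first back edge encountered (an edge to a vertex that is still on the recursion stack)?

N→B

DFS from B (visiting neighbors in alphabetical order); mark gray on enter, black on exit:
B gray
  C gray
  C black
  F gray
    D gray
      I gray
      I black
    D black
    K gray
    K black
    M gray
      A gray
        A→I: I black — skip
      A black
      M→I: I black — skip
      M→K: K black — skip
    M black
  F black
  G gray
    G→D: D black — skip
    G→F: F black — skip
    H gray
      H→A: A black — skip
      H→K: K black — skip
    H black
    G→I: I black — skip
    J gray
      J→K: K black — skip
      J→M: M black — skip
    J black
  G black
  B→H: H black — skip
  L gray
    E gray
      E→A: A black — skip
      E→D: D black — skip
    E black
    L→K: K black — skip
    N gray
      N→B: B is gray → back edge
First back edge: N → B.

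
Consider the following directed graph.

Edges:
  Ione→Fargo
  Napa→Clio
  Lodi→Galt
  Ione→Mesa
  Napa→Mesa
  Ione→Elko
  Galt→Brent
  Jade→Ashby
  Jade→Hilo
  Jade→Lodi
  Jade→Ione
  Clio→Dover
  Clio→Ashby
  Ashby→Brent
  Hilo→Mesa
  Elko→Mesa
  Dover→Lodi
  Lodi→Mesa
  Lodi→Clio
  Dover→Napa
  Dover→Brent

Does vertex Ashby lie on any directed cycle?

Ashby lies on a cycle iff there is a path from Ashby back to itself.
Exploring from Ashby, it never reaches itself; equivalently, its strongly connected component is a singleton.

No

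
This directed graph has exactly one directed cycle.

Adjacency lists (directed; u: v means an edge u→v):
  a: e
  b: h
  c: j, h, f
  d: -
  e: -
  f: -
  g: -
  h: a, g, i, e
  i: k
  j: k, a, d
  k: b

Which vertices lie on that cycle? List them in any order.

DFS with gray/black marking from h:
h gray
  a gray
    e gray
    e black
  a black
  g gray
  g black
  i gray
    k gray
      b gray
        b→h: h is gray → back edge
Back edge closes the cycle h → i → k → b → h; its vertices are {b, h, i, k}.

b, h, i, k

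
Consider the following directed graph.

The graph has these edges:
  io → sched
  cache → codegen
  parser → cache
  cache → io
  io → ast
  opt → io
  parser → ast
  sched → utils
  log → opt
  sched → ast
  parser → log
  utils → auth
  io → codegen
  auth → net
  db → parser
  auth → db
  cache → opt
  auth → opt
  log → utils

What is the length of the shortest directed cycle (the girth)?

5

For each vertex v, BFS finds the shortest path from v back to v.
The shortest such closed walk is auth → opt → io → sched → utils → auth, length 5.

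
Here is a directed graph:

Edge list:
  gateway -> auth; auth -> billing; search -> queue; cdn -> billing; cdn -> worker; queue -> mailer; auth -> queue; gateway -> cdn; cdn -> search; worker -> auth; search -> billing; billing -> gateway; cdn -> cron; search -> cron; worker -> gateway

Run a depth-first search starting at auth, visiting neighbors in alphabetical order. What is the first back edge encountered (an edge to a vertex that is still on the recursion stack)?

DFS from auth (visiting neighbors in alphabetical order); mark gray on enter, black on exit:
auth gray
  billing gray
    gateway gray
      gateway→auth: auth is gray → back edge
First back edge: gateway → auth.

gateway->auth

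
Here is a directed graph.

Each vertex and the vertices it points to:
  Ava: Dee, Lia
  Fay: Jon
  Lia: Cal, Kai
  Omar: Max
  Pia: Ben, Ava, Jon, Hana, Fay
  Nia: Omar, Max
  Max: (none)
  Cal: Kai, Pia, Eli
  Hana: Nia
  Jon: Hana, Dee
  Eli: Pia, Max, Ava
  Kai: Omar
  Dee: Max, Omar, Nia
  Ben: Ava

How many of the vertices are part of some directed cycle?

6

A vertex is on a directed cycle iff it belongs to a strongly connected component of size ≥ 2 (or has a self-loop).
The vertices on cycles are {Ava, Ben, Cal, Eli, Lia, Pia} — 6 in total.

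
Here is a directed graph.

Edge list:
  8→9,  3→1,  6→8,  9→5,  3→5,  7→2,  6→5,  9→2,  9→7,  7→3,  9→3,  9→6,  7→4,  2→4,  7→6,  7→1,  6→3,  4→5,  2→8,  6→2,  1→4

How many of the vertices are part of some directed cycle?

5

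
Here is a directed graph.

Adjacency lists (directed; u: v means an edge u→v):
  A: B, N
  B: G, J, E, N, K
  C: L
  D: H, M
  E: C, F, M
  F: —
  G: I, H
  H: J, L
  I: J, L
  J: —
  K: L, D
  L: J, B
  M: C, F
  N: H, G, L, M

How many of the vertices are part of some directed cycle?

11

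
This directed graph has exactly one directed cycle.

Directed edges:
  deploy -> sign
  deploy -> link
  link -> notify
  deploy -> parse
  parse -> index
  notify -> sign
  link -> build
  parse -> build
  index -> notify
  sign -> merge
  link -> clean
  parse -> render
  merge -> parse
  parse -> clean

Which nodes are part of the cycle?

DFS with gray/black marking from sign:
sign gray
  merge gray
    parse gray
      render gray
      render black
      build gray
      build black
      clean gray
      clean black
      index gray
        notify gray
          notify→sign: sign is gray → back edge
Back edge closes the cycle sign → merge → parse → index → notify → sign; its vertices are {sign, index, merge, parse, notify}.

sign, index, merge, parse, notify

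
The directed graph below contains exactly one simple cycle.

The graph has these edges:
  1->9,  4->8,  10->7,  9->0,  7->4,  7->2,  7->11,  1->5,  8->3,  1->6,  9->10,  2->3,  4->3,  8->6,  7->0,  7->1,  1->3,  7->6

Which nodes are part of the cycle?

DFS with gray/black marking from 7:
7 gray
  2 gray
    3 gray
    3 black
  2 black
  0 gray
  0 black
  4 gray
    4→3: 3 black — skip
    8 gray
      8→3: 3 black — skip
      6 gray
      6 black
    8 black
  4 black
  7→6: 6 black — skip
  1 gray
    1→3: 3 black — skip
    9 gray
      10 gray
        10→7: 7 is gray → back edge
Back edge closes the cycle 7 → 1 → 9 → 10 → 7; its vertices are {1, 7, 9, 10}.

1, 7, 9, 10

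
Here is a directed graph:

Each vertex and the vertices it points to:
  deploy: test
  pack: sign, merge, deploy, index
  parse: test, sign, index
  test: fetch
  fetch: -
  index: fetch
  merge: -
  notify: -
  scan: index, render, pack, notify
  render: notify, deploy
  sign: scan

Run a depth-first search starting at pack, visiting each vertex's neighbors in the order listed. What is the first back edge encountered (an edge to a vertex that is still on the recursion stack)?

DFS from pack (visiting each vertex's neighbors in the order listed); mark gray on enter, black on exit:
pack gray
  sign gray
    scan gray
      index gray
        fetch gray
        fetch black
      index black
      render gray
        notify gray
        notify black
        deploy gray
          test gray
            test→fetch: fetch black — skip
          test black
        deploy black
      render black
      scan→pack: pack is gray → back edge
First back edge: scan → pack.

scan→pack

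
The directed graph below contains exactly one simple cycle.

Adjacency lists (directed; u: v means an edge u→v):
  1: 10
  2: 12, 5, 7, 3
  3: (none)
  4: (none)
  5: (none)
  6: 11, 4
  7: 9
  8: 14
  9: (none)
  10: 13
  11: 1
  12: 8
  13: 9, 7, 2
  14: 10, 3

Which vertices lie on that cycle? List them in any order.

2, 8, 10, 12, 13, 14

DFS with gray/black marking from 10:
10 gray
  13 gray
    9 gray
    9 black
    7 gray
      7→9: 9 black — skip
    7 black
    2 gray
      12 gray
        8 gray
          14 gray
            14→10: 10 is gray → back edge
Back edge closes the cycle 10 → 13 → 2 → 12 → 8 → 14 → 10; its vertices are {2, 8, 10, 12, 13, 14}.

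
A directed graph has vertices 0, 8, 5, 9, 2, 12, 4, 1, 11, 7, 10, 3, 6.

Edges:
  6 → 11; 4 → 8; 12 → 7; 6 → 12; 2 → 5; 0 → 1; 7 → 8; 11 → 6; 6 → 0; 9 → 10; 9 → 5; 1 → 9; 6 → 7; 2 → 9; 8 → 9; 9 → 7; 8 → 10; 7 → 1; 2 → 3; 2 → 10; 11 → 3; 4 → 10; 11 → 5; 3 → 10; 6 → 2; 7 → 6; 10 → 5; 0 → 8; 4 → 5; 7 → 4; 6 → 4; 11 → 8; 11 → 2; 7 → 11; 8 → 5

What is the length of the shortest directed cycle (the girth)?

For each vertex v, BFS finds the shortest path from v back to v.
The shortest such closed walk is 7 → 6 → 7, length 2.

2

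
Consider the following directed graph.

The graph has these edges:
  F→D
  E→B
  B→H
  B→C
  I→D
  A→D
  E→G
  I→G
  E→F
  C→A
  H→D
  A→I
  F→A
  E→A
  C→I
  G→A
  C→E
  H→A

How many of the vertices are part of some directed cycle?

6

A vertex is on a directed cycle iff it belongs to a strongly connected component of size ≥ 2 (or has a self-loop).
The vertices on cycles are {A, B, C, E, G, I} — 6 in total.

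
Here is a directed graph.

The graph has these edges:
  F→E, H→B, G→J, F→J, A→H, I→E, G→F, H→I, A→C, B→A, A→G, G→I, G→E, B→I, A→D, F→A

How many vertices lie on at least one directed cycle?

5

A vertex is on a directed cycle iff it belongs to a strongly connected component of size ≥ 2 (or has a self-loop).
The vertices on cycles are {A, B, F, G, H} — 5 in total.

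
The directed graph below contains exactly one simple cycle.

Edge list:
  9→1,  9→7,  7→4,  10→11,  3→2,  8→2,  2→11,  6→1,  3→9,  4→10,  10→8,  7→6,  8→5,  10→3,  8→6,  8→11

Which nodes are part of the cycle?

DFS with gray/black marking from 10:
10 gray
  3 gray
    9 gray
      7 gray
        4 gray
          4→10: 10 is gray → back edge
Back edge closes the cycle 10 → 3 → 9 → 7 → 4 → 10; its vertices are {3, 4, 7, 9, 10}.

3, 4, 7, 9, 10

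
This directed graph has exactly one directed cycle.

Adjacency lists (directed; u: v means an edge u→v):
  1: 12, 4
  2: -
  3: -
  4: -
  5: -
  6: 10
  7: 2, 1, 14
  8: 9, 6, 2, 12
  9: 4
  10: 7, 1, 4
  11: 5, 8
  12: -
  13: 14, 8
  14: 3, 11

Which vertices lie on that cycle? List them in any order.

DFS with gray/black marking from 14:
14 gray
  3 gray
  3 black
  11 gray
    5 gray
    5 black
    8 gray
      9 gray
        4 gray
        4 black
      9 black
      6 gray
        10 gray
          7 gray
            2 gray
            2 black
            1 gray
              12 gray
              12 black
              1→4: 4 black — skip
            1 black
            7→14: 14 is gray → back edge
Back edge closes the cycle 14 → 11 → 8 → 6 → 10 → 7 → 14; its vertices are {6, 7, 8, 10, 11, 14}.

6, 7, 8, 10, 11, 14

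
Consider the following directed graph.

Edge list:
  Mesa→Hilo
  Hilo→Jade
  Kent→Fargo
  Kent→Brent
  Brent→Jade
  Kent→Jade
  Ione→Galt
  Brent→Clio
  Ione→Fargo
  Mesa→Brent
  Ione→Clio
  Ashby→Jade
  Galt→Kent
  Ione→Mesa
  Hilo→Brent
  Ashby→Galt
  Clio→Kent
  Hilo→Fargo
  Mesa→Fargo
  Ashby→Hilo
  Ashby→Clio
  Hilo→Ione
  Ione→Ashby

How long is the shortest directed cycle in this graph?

3

For each vertex v, BFS finds the shortest path from v back to v.
The shortest such closed walk is Ione → Ashby → Hilo → Ione, length 3.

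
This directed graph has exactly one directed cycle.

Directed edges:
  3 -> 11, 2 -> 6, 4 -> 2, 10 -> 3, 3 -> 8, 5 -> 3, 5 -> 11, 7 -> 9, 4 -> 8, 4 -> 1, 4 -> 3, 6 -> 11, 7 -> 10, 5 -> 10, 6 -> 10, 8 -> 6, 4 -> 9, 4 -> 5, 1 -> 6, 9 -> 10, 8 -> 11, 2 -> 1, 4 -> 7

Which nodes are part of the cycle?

3, 6, 8, 10

DFS with gray/black marking from 8:
8 gray
  11 gray
  11 black
  6 gray
    6→11: 11 black — skip
    10 gray
      3 gray
        3→11: 11 black — skip
        3→8: 8 is gray → back edge
Back edge closes the cycle 8 → 6 → 10 → 3 → 8; its vertices are {3, 6, 8, 10}.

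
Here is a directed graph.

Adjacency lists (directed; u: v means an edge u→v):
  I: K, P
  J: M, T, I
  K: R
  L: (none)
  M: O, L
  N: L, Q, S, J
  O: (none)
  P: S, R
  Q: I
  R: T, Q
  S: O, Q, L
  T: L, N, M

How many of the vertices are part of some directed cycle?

9

A vertex is on a directed cycle iff it belongs to a strongly connected component of size ≥ 2 (or has a self-loop).
The vertices on cycles are {I, J, K, N, P, Q, R, S, T} — 9 in total.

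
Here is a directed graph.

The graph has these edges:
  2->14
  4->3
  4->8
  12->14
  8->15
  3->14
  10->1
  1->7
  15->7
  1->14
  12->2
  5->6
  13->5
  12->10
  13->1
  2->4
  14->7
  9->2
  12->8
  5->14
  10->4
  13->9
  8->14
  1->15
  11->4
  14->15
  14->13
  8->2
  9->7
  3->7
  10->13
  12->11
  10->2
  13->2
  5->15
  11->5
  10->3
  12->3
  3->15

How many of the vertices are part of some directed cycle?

9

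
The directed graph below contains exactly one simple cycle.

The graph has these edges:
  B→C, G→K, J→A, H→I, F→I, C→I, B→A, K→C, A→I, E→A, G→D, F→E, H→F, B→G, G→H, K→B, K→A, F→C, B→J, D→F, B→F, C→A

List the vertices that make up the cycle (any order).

B, G, K

DFS with gray/black marking from B:
B gray
  C gray
    A gray
      I gray
      I black
    A black
    C→I: I black — skip
  C black
  J gray
    J→A: A black — skip
  J black
  F gray
    F→I: I black — skip
    E gray
      E→A: A black — skip
    E black
    F→C: C black — skip
  F black
  B→A: A black — skip
  G gray
    K gray
      K→C: C black — skip
      K→A: A black — skip
      K→B: B is gray → back edge
Back edge closes the cycle B → G → K → B; its vertices are {B, G, K}.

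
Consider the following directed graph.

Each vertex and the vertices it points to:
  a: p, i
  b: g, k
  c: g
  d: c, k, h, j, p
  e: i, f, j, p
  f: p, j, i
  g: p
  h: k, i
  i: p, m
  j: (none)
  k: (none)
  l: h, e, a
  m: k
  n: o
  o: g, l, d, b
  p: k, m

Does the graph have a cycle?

DFS with white/gray/black marking, starting from j:
j gray
j black
a gray
  p gray
    k gray
    k black
    m gray
      m→k: k black — skip
    m black
  p black
  i gray
    i→p: p black — skip
    i→m: m black — skip
  i black
a black
b gray
  g gray
    g→p: p black — skip
  g black
  b→k: k black — skip
b black
c gray
  c→g: g black — skip
c black
d gray
  d→c: c black — skip
  d→k: k black — skip
  h gray
    h→k: k black — skip
    h→i: i black — skip
  h black
  d→j: j black — skip
  d→p: p black — skip
d black
e gray
  e→i: i black — skip
  f gray
    f→p: p black — skip
    f→j: j black — skip
    f→i: i black — skip
  f black
  e→j: j black — skip
  e→p: p black — skip
e black
l gray
  l→h: h black — skip
  l→e: e black — skip
  l→a: a black — skip
l black
n gray
  o gray
    o→g: g black — skip
    o→l: l black — skip
    o→d: d black — skip
    o→b: b black — skip
  o black
n black
Every edge goes to a white or black vertex — no back edge, so the graph is acyclic.

No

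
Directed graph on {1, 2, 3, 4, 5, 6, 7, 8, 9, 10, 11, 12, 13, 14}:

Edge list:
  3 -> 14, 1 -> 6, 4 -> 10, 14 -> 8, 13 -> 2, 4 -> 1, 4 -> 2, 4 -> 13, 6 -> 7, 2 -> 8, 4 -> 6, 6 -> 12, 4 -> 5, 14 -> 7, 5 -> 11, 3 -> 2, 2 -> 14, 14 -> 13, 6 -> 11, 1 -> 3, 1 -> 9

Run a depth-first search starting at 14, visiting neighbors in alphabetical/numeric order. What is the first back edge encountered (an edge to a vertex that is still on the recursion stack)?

2→14

DFS from 14 (visiting neighbors in alphabetical/numeric order); mark gray on enter, black on exit:
14 gray
  7 gray
  7 black
  8 gray
  8 black
  13 gray
    2 gray
      2→8: 8 black — skip
      2→14: 14 is gray → back edge
First back edge: 2 → 14.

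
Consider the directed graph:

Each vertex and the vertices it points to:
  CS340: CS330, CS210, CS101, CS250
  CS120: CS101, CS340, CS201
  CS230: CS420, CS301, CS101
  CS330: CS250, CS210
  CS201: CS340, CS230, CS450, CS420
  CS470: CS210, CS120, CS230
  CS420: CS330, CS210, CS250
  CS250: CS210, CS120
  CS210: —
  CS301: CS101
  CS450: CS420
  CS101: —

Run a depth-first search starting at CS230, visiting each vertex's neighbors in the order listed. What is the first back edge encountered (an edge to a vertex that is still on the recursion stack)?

CS340→CS330

DFS from CS230 (visiting each vertex's neighbors in the order listed); mark gray on enter, black on exit:
CS230 gray
  CS420 gray
    CS330 gray
      CS250 gray
        CS210 gray
        CS210 black
        CS120 gray
          CS101 gray
          CS101 black
          CS340 gray
            CS340→CS330: CS330 is gray → back edge
First back edge: CS340 → CS330.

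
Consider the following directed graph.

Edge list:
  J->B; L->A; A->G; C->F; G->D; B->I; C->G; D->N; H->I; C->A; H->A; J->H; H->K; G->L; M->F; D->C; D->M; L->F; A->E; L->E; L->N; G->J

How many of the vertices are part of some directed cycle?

7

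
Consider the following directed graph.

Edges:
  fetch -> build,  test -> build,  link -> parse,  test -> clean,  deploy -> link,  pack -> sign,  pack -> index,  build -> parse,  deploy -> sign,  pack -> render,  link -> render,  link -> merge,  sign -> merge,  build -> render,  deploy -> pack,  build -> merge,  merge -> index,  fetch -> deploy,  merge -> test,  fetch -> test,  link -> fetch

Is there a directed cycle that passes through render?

No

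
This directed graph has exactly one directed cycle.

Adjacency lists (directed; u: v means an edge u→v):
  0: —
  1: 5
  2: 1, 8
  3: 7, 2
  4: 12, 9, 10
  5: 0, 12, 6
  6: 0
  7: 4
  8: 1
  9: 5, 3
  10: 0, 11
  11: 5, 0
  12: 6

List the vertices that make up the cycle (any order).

DFS with gray/black marking from 4:
4 gray
  12 gray
    6 gray
      0 gray
      0 black
    6 black
  12 black
  9 gray
    5 gray
      5→0: 0 black — skip
      5→12: 12 black — skip
      5→6: 6 black — skip
    5 black
    3 gray
      7 gray
        7→4: 4 is gray → back edge
Back edge closes the cycle 4 → 9 → 3 → 7 → 4; its vertices are {3, 4, 7, 9}.

3, 4, 7, 9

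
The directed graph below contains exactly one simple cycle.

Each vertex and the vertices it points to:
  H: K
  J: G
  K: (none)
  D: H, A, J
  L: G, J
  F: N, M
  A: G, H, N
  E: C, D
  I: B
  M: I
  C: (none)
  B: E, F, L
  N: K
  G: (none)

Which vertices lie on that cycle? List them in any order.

B, F, I, M

DFS with gray/black marking from B:
B gray
  E gray
    C gray
    C black
    D gray
      H gray
        K gray
        K black
      H black
      A gray
        G gray
        G black
        A→H: H black — skip
        N gray
          N→K: K black — skip
        N black
      A black
      J gray
        J→G: G black — skip
      J black
    D black
  E black
  F gray
    F→N: N black — skip
    M gray
      I gray
        I→B: B is gray → back edge
Back edge closes the cycle B → F → M → I → B; its vertices are {B, F, I, M}.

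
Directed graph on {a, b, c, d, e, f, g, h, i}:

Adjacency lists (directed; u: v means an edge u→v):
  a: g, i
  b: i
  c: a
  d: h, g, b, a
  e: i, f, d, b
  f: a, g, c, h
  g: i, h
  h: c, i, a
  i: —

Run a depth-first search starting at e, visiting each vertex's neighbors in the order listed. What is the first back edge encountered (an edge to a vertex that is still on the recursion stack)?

c→a

DFS from e (visiting each vertex's neighbors in the order listed); mark gray on enter, black on exit:
e gray
  i gray
  i black
  f gray
    a gray
      g gray
        g→i: i black — skip
        h gray
          c gray
            c→a: a is gray → back edge
First back edge: c → a.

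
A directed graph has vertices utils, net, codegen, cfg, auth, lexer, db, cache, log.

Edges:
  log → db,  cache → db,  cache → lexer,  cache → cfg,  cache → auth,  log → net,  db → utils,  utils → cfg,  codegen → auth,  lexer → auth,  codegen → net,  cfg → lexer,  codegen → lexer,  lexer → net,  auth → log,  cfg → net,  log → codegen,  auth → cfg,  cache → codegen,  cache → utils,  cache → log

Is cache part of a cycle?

cache lies on a cycle iff there is a path from cache back to itself.
Exploring from cache, it never reaches itself; equivalently, its strongly connected component is a singleton.

No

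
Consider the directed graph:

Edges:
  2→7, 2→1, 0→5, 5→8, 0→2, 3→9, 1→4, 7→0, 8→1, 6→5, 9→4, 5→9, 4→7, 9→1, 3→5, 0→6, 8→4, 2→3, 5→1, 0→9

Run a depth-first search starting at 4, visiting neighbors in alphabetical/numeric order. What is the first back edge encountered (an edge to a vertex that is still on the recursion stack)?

DFS from 4 (visiting neighbors in alphabetical/numeric order); mark gray on enter, black on exit:
4 gray
  7 gray
    0 gray
      2 gray
        1 gray
          1→4: 4 is gray → back edge
First back edge: 1 → 4.

1→4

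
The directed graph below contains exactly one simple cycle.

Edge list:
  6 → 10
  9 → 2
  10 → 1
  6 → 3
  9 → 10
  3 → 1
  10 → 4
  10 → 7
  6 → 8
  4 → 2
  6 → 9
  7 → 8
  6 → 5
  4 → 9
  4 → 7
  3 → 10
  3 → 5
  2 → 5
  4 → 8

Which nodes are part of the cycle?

DFS with gray/black marking from 10:
10 gray
  4 gray
    2 gray
      5 gray
      5 black
    2 black
    9 gray
      9→10: 10 is gray → back edge
Back edge closes the cycle 10 → 4 → 9 → 10; its vertices are {4, 9, 10}.

4, 9, 10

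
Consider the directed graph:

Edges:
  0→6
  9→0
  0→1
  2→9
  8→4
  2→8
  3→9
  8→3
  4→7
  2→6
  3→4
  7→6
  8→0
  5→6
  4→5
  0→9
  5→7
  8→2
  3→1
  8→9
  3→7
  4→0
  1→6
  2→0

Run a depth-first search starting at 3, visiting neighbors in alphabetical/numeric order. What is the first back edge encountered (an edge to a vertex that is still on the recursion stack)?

DFS from 3 (visiting neighbors in alphabetical/numeric order); mark gray on enter, black on exit:
3 gray
  1 gray
    6 gray
    6 black
  1 black
  4 gray
    0 gray
      0→1: 1 black — skip
      0→6: 6 black — skip
      9 gray
        9→0: 0 is gray → back edge
First back edge: 9 → 0.

9->0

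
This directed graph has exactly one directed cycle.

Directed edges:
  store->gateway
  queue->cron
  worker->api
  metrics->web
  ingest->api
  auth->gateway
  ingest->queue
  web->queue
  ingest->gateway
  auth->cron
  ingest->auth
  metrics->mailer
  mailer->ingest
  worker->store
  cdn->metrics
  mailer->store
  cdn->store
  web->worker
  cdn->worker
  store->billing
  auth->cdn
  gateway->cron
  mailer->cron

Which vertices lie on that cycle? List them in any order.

DFS with gray/black marking from cdn:
cdn gray
  store gray
    billing gray
    billing black
    gateway gray
      cron gray
      cron black
    gateway black
  store black
  worker gray
    api gray
    api black
    worker→store: store black — skip
  worker black
  metrics gray
    web gray
      queue gray
        queue→cron: cron black — skip
      queue black
      web→worker: worker black — skip
    web black
    mailer gray
      mailer→store: store black — skip
      mailer→cron: cron black — skip
      ingest gray
        ingest→gateway: gateway black — skip
        ingest→queue: queue black — skip
        ingest→api: api black — skip
        auth gray
          auth→cdn: cdn is gray → back edge
Back edge closes the cycle cdn → metrics → mailer → ingest → auth → cdn; its vertices are {cdn, auth, ingest, mailer, metrics}.

cdn, auth, ingest, mailer, metrics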